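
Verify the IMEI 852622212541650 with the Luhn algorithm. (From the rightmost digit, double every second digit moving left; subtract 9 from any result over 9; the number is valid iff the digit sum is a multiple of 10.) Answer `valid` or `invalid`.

From the right, keep odd positions and double even positions (subtract 9 from any doubled value over 9):
  doubled (positions 2,4,...): 1 2 1 2 4 3 1 → sum 14
  kept (positions 1,3,...): 0 6 4 2 2 2 2 8 → sum 26
Total = 40.
40 mod 10 = 0, so the number is valid.

valid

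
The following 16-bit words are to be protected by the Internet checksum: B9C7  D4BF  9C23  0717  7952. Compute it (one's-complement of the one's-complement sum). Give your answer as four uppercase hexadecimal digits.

One's-complement addition (fold any carry out of bit 15 back into bit 0):
  0xB9C7 + 0xD4BF = 0x18E86 → wrap carry → 0x8E87
  0x8E87 + 0x9C23 = 0x12AAA → wrap carry → 0x2AAB
  0x2AAB + 0x0717 = 0x031C2
  0x31C2 + 0x7952 = 0x0AB14
One's-complement sum = 0xAB14.
Checksum = ~0xAB14 & 0xFFFF = 0x54EB.

54EB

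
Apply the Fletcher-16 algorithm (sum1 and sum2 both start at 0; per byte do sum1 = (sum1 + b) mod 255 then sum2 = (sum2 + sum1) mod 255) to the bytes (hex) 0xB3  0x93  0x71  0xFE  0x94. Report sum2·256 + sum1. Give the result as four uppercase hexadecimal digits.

B74C

Running sums (mod 255):
  after byte 0 (0xB3): sum1=179, sum2=179
  after byte 1 (0x93): sum1=71, sum2=250
  after byte 2 (0x71): sum1=184, sum2=179
  after byte 3 (0xFE): sum1=183, sum2=107
  after byte 4 (0x94): sum1=76, sum2=183
Checksum = sum2·256 + sum1 = 183·256 + 76 = 46924 = 0xB74C.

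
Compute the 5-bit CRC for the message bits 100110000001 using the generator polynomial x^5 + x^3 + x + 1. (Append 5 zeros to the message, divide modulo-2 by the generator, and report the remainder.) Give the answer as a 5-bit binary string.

01100

Append 5 zeros: 10011000000100000. Divide by 101011 (XOR where the leading bit is 1):
  pos 0: 100110 XOR 101011 = 001101
  pos 2: 110100 XOR 101011 = 011111
  pos 3: 111110 XOR 101011 = 010101
  pos 4: 101010 XOR 101011 = 000001
  pos 9: 101000 XOR 101011 = 000011
Remainder (last 5 bits) = 01100. This is the CRC / FCS.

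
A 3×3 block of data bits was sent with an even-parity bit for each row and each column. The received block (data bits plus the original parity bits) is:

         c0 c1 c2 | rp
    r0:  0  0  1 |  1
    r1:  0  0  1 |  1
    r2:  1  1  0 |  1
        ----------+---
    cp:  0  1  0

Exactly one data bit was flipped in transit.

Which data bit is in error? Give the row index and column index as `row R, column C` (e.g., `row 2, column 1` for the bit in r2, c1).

row 2, column 0

Recompute each row's even parity and compare to rp:
  r0: data parity 1, sent rp 1 → ok
  r1: data parity 1, sent rp 1 → ok
  r2: data parity 0, sent rp 1 → mismatch
Recompute each column's even parity and compare to cp:
  c0: data parity 1, sent cp 0 → mismatch
  c1: data parity 1, sent cp 1 → ok
  c2: data parity 0, sent cp 0 → ok
Exactly one row (r2) and one column (c0) fail → the flipped bit is at their intersection.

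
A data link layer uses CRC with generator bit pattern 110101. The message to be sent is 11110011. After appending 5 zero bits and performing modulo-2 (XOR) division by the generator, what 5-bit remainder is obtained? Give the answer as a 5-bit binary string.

00110

Append 5 zeros: 1111001100000. Divide by 110101 (XOR where the leading bit is 1):
  pos 0: 111100 XOR 110101 = 001001
  pos 2: 100111 XOR 110101 = 010010
  pos 3: 100100 XOR 110101 = 010001
  pos 4: 100010 XOR 110101 = 010111
  pos 5: 101110 XOR 110101 = 011011
  pos 6: 110110 XOR 110101 = 000011
Remainder (last 5 bits) = 00110. This is the CRC / FCS.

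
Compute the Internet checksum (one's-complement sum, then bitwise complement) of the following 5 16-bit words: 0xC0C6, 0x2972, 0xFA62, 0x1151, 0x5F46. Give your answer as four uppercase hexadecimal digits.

One's-complement addition (fold any carry out of bit 15 back into bit 0):
  0xC0C6 + 0x2972 = 0x0EA38
  0xEA38 + 0xFA62 = 0x1E49A → wrap carry → 0xE49B
  0xE49B + 0x1151 = 0x0F5EC
  0xF5EC + 0x5F46 = 0x15532 → wrap carry → 0x5533
One's-complement sum = 0x5533.
Checksum = ~0x5533 & 0xFFFF = 0xAACC.

AACC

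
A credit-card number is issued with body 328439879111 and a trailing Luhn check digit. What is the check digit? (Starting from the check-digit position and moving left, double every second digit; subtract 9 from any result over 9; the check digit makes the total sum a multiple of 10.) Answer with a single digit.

Partial digits right→left: 1 1 1 9 7 8 9 3 4 8 2 3
Double every second digit counting from the check-digit position (so the 1st, 3rd, 5th, ... of the partial from the right).
  doubled (with −9 where >9): 2 2 5 9 8 4 → sum 30
  kept as-is: 1 9 8 3 8 3 → sum 32
Total = 30 + 32 = 62.
Check digit = (10 − (62 mod 10)) mod 10 = 8.

8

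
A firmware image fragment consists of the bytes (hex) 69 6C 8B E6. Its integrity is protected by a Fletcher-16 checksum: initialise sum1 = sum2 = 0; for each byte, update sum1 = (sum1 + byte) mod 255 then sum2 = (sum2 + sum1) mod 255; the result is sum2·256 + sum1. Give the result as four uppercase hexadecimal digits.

E848

Running sums (mod 255):
  after byte 0 (69): sum1=105, sum2=105
  after byte 1 (6C): sum1=213, sum2=63
  after byte 2 (8B): sum1=97, sum2=160
  after byte 3 (E6): sum1=72, sum2=232
Checksum = sum2·256 + sum1 = 232·256 + 72 = 59464 = 0xE848.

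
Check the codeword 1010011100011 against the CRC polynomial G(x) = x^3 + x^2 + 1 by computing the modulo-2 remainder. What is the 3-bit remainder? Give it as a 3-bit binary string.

Modulo-2 division of 1010011100011 by 1101:
  pos 0: 1010 XOR 1101 = 0111
  pos 1: 1110 XOR 1101 = 0011
  pos 3: 1111 XOR 1101 = 0010
  pos 5: 1010 XOR 1101 = 0111
  pos 6: 1110 XOR 1101 = 0011
  pos 8: 1101 XOR 1101 = 0000
Remainder = 001 (nonzero — an error is detected).

001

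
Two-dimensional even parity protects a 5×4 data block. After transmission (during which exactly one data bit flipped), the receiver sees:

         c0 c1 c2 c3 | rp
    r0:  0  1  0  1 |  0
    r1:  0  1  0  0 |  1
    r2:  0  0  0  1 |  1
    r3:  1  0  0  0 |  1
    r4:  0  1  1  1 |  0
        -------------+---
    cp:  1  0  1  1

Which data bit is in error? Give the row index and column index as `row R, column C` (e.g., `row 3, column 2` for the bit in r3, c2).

row 4, column 1

Recompute each row's even parity and compare to rp:
  r0: data parity 0, sent rp 0 → ok
  r1: data parity 1, sent rp 1 → ok
  r2: data parity 1, sent rp 1 → ok
  r3: data parity 1, sent rp 1 → ok
  r4: data parity 1, sent rp 0 → mismatch
Recompute each column's even parity and compare to cp:
  c0: data parity 1, sent cp 1 → ok
  c1: data parity 1, sent cp 0 → mismatch
  c2: data parity 1, sent cp 1 → ok
  c3: data parity 1, sent cp 1 → ok
Exactly one row (r4) and one column (c1) fail → the flipped bit is at their intersection.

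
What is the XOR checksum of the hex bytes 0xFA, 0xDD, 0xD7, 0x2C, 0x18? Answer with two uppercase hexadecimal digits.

XOR the bytes together:
  start with 0xFA
  0xFA ⊕ 0xDD = 0x27
  0x27 ⊕ 0xD7 = 0xF0
  0xF0 ⊕ 0x2C = 0xDC
  0xDC ⊕ 0x18 = 0xC4

C4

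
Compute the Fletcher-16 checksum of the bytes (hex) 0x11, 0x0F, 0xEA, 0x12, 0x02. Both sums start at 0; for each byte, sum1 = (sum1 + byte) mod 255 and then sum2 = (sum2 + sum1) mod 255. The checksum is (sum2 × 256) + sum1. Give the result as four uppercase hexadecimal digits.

Running sums (mod 255):
  after byte 0 (0x11): sum1=17, sum2=17
  after byte 1 (0x0F): sum1=32, sum2=49
  after byte 2 (0xEA): sum1=11, sum2=60
  after byte 3 (0x12): sum1=29, sum2=89
  after byte 4 (0x02): sum1=31, sum2=120
Checksum = sum2·256 + sum1 = 120·256 + 31 = 30751 = 0x781F.

781F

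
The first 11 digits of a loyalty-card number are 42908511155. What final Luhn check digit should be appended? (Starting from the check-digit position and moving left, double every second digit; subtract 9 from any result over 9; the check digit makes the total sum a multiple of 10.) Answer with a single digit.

Partial digits right→left: 5 5 1 1 1 5 8 0 9 2 4
Double every second digit counting from the check-digit position (so the 1st, 3rd, 5th, ... of the partial from the right).
  doubled (with −9 where >9): 1 2 2 7 9 8 → sum 29
  kept as-is: 5 1 5 0 2 → sum 13
Total = 29 + 13 = 42.
Check digit = (10 − (42 mod 10)) mod 10 = 8.

8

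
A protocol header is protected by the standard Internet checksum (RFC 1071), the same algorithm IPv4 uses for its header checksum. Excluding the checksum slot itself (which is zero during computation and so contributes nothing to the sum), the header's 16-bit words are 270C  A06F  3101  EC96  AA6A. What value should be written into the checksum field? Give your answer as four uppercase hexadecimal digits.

7081

One's-complement addition (fold any carry out of bit 15 back into bit 0):
  0x270C + 0xA06F = 0x0C77B
  0xC77B + 0x3101 = 0x0F87C
  0xF87C + 0xEC96 = 0x1E512 → wrap carry → 0xE513
  0xE513 + 0xAA6A = 0x18F7D → wrap carry → 0x8F7E
One's-complement sum = 0x8F7E.
Checksum = ~0x8F7E & 0xFFFF = 0x7081.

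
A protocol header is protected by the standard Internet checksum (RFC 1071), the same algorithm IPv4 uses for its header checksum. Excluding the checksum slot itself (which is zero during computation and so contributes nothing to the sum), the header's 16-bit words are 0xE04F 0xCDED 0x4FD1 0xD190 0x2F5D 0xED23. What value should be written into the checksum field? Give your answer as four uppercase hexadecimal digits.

One's-complement addition (fold any carry out of bit 15 back into bit 0):
  0xE04F + 0xCDED = 0x1AE3C → wrap carry → 0xAE3D
  0xAE3D + 0x4FD1 = 0x0FE0E
  0xFE0E + 0xD190 = 0x1CF9E → wrap carry → 0xCF9F
  0xCF9F + 0x2F5D = 0x0FEFC
  0xFEFC + 0xED23 = 0x1EC1F → wrap carry → 0xEC20
One's-complement sum = 0xEC20.
Checksum = ~0xEC20 & 0xFFFF = 0x13DF.

13DF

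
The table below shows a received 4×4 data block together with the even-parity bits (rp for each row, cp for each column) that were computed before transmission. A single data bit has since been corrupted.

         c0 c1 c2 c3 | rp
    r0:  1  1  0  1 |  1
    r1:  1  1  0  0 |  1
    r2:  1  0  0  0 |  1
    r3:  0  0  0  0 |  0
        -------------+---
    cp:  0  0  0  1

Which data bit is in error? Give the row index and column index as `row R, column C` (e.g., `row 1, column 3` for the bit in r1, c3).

row 1, column 0

Recompute each row's even parity and compare to rp:
  r0: data parity 1, sent rp 1 → ok
  r1: data parity 0, sent rp 1 → mismatch
  r2: data parity 1, sent rp 1 → ok
  r3: data parity 0, sent rp 0 → ok
Recompute each column's even parity and compare to cp:
  c0: data parity 1, sent cp 0 → mismatch
  c1: data parity 0, sent cp 0 → ok
  c2: data parity 0, sent cp 0 → ok
  c3: data parity 1, sent cp 1 → ok
Exactly one row (r1) and one column (c0) fail → the flipped bit is at their intersection.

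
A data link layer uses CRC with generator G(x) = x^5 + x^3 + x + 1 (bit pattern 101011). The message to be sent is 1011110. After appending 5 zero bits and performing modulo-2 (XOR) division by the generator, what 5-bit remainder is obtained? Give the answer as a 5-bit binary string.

Append 5 zeros: 101111000000. Divide by 101011 (XOR where the leading bit is 1):
  pos 0: 101111 XOR 101011 = 000100
  pos 3: 100000 XOR 101011 = 001011
  pos 5: 101100 XOR 101011 = 000111
Remainder (last 5 bits) = 01110. This is the CRC / FCS.

01110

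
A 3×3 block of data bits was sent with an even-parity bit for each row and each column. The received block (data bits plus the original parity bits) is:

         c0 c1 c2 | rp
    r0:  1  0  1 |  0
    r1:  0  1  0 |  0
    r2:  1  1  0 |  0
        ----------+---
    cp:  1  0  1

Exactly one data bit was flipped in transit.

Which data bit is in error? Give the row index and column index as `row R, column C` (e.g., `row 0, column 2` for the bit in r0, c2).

Recompute each row's even parity and compare to rp:
  r0: data parity 0, sent rp 0 → ok
  r1: data parity 1, sent rp 0 → mismatch
  r2: data parity 0, sent rp 0 → ok
Recompute each column's even parity and compare to cp:
  c0: data parity 0, sent cp 1 → mismatch
  c1: data parity 0, sent cp 0 → ok
  c2: data parity 1, sent cp 1 → ok
Exactly one row (r1) and one column (c0) fail → the flipped bit is at their intersection.

row 1, column 0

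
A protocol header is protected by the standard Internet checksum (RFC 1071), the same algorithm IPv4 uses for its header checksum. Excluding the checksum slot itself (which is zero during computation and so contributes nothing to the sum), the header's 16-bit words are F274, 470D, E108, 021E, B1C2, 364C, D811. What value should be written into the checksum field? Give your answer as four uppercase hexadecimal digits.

One's-complement addition (fold any carry out of bit 15 back into bit 0):
  0xF274 + 0x470D = 0x13981 → wrap carry → 0x3982
  0x3982 + 0xE108 = 0x11A8A → wrap carry → 0x1A8B
  0x1A8B + 0x021E = 0x01CA9
  0x1CA9 + 0xB1C2 = 0x0CE6B
  0xCE6B + 0x364C = 0x104B7 → wrap carry → 0x04B8
  0x04B8 + 0xD811 = 0x0DCC9
One's-complement sum = 0xDCC9.
Checksum = ~0xDCC9 & 0xFFFF = 0x2336.

2336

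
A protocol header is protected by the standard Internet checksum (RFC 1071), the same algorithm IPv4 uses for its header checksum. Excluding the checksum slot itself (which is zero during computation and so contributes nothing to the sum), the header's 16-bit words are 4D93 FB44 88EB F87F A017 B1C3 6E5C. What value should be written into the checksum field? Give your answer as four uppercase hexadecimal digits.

One's-complement addition (fold any carry out of bit 15 back into bit 0):
  0x4D93 + 0xFB44 = 0x148D7 → wrap carry → 0x48D8
  0x48D8 + 0x88EB = 0x0D1C3
  0xD1C3 + 0xF87F = 0x1CA42 → wrap carry → 0xCA43
  0xCA43 + 0xA017 = 0x16A5A → wrap carry → 0x6A5B
  0x6A5B + 0xB1C3 = 0x11C1E → wrap carry → 0x1C1F
  0x1C1F + 0x6E5C = 0x08A7B
One's-complement sum = 0x8A7B.
Checksum = ~0x8A7B & 0xFFFF = 0x7584.

7584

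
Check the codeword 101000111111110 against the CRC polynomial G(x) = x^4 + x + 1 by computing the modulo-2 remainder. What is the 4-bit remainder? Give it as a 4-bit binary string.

1111

Modulo-2 division of 101000111111110 by 10011:
  pos 0: 10100 XOR 10011 = 00111
  pos 2: 11101 XOR 10011 = 01110
  pos 3: 11101 XOR 10011 = 01110
  pos 4: 11101 XOR 10011 = 01110
  pos 5: 11101 XOR 10011 = 01110
  pos 6: 11101 XOR 10011 = 01110
  pos 7: 11101 XOR 10011 = 01110
  pos 8: 11101 XOR 10011 = 01110
  pos 9: 11101 XOR 10011 = 01110
  pos 10: 11100 XOR 10011 = 01111
Remainder = 1111 (nonzero — an error is detected).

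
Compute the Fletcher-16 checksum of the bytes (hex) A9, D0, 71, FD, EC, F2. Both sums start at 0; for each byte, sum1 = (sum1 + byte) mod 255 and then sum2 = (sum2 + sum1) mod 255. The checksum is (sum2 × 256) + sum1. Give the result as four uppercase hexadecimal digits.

Running sums (mod 255):
  after byte 0 (A9): sum1=169, sum2=169
  after byte 1 (D0): sum1=122, sum2=36
  after byte 2 (71): sum1=235, sum2=16
  after byte 3 (FD): sum1=233, sum2=249
  after byte 4 (EC): sum1=214, sum2=208
  after byte 5 (F2): sum1=201, sum2=154
Checksum = sum2·256 + sum1 = 154·256 + 201 = 39625 = 0x9AC9.

9AC9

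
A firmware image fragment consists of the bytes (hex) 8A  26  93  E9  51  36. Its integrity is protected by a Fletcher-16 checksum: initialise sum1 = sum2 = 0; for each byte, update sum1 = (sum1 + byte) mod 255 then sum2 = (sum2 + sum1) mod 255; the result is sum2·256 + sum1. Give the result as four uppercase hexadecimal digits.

E2B5

Running sums (mod 255):
  after byte 0 (8A): sum1=138, sum2=138
  after byte 1 (26): sum1=176, sum2=59
  after byte 2 (93): sum1=68, sum2=127
  after byte 3 (E9): sum1=46, sum2=173
  after byte 4 (51): sum1=127, sum2=45
  after byte 5 (36): sum1=181, sum2=226
Checksum = sum2·256 + sum1 = 226·256 + 181 = 58037 = 0xE2B5.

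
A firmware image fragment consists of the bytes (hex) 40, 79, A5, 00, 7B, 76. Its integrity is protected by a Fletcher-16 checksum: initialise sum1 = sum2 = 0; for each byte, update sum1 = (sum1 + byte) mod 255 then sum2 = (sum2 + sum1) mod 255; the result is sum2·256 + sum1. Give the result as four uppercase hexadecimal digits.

Running sums (mod 255):
  after byte 0 (40): sum1=64, sum2=64
  after byte 1 (79): sum1=185, sum2=249
  after byte 2 (A5): sum1=95, sum2=89
  after byte 3 (00): sum1=95, sum2=184
  after byte 4 (7B): sum1=218, sum2=147
  after byte 5 (76): sum1=81, sum2=228
Checksum = sum2·256 + sum1 = 228·256 + 81 = 58449 = 0xE451.

E451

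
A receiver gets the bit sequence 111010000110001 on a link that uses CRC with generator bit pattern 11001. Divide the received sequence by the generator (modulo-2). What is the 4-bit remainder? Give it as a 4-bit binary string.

Modulo-2 division of 111010000110001 by 11001:
  pos 0: 11101 XOR 11001 = 00100
  pos 2: 10000 XOR 11001 = 01001
  pos 3: 10010 XOR 11001 = 01011
  pos 4: 10110 XOR 11001 = 01111
  pos 5: 11111 XOR 11001 = 00110
  pos 7: 11010 XOR 11001 = 00011
  pos 10: 11001 XOR 11001 = 00000
Remainder = 0000 (zero — the frame passes the CRC check).

0000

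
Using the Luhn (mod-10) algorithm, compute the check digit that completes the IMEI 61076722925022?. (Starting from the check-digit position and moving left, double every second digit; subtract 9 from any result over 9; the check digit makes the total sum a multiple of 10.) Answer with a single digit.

Partial digits right→left: 2 2 0 5 2 9 2 2 7 6 7 0 1 6
Double every second digit counting from the check-digit position (so the 1st, 3rd, 5th, ... of the partial from the right).
  doubled (with −9 where >9): 4 0 4 4 5 5 2 → sum 24
  kept as-is: 2 5 9 2 6 0 6 → sum 30
Total = 24 + 30 = 54.
Check digit = (10 − (54 mod 10)) mod 10 = 6.

6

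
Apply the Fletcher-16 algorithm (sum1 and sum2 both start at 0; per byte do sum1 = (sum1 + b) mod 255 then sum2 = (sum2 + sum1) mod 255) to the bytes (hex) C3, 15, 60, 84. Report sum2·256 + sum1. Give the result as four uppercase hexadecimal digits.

Running sums (mod 255):
  after byte 0 (C3): sum1=195, sum2=195
  after byte 1 (15): sum1=216, sum2=156
  after byte 2 (60): sum1=57, sum2=213
  after byte 3 (84): sum1=189, sum2=147
Checksum = sum2·256 + sum1 = 147·256 + 189 = 37821 = 0x93BD.

93BD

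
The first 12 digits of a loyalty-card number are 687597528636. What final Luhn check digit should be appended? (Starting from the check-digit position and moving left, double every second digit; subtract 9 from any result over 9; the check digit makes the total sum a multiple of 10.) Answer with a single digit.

9

Partial digits right→left: 6 3 6 8 2 5 7 9 5 7 8 6
Double every second digit counting from the check-digit position (so the 1st, 3rd, 5th, ... of the partial from the right).
  doubled (with −9 where >9): 3 3 4 5 1 7 → sum 23
  kept as-is: 3 8 5 9 7 6 → sum 38
Total = 23 + 38 = 61.
Check digit = (10 − (61 mod 10)) mod 10 = 9.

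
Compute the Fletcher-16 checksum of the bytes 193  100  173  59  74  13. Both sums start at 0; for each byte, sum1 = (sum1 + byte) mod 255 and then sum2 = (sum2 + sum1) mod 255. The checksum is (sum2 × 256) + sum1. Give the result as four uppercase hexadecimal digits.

Running sums (mod 255):
  after byte 0 (193): sum1=193, sum2=193
  after byte 1 (100): sum1=38, sum2=231
  after byte 2 (173): sum1=211, sum2=187
  after byte 3 (59): sum1=15, sum2=202
  after byte 4 (74): sum1=89, sum2=36
  after byte 5 (13): sum1=102, sum2=138
Checksum = sum2·256 + sum1 = 138·256 + 102 = 35430 = 0x8A66.

8A66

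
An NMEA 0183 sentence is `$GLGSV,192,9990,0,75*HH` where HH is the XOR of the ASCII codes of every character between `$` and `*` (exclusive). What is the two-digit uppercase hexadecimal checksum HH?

XOR the ASCII codes of the payload characters:
  'G' = 0x47 → acc = 0x47
  'L' = 0x4C → acc = 0x0B
  'G' = 0x47 → acc = 0x4C
  'S' = 0x53 → acc = 0x1F
  'V' = 0x56 → acc = 0x49
  ',' = 0x2C → acc = 0x65
  '1' = 0x31 → acc = 0x54
  '9' = 0x39 → acc = 0x6D
  '2' = 0x32 → acc = 0x5F
  ',' = 0x2C → acc = 0x73
  '9' = 0x39 → acc = 0x4A
  '9' = 0x39 → acc = 0x73
  '9' = 0x39 → acc = 0x4A
  '0' = 0x30 → acc = 0x7A
  ',' = 0x2C → acc = 0x56
  '0' = 0x30 → acc = 0x66
  ',' = 0x2C → acc = 0x4A
  '7' = 0x37 → acc = 0x7D
  '5' = 0x35 → acc = 0x48
Checksum = 0x48.

48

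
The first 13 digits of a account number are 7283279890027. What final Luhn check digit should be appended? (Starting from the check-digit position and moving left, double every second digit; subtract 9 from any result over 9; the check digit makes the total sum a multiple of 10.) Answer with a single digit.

Partial digits right→left: 7 2 0 0 9 8 9 7 2 3 8 2 7
Double every second digit counting from the check-digit position (so the 1st, 3rd, 5th, ... of the partial from the right).
  doubled (with −9 where >9): 5 0 9 9 4 7 5 → sum 39
  kept as-is: 2 0 8 7 3 2 → sum 22
Total = 39 + 22 = 61.
Check digit = (10 − (61 mod 10)) mod 10 = 9.

9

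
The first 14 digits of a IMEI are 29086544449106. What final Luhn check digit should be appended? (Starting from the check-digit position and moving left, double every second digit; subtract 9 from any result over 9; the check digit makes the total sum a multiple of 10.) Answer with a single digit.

Partial digits right→left: 6 0 1 9 4 4 4 4 5 6 8 0 9 2
Double every second digit counting from the check-digit position (so the 1st, 3rd, 5th, ... of the partial from the right).
  doubled (with −9 where >9): 3 2 8 8 1 7 9 → sum 38
  kept as-is: 0 9 4 4 6 0 2 → sum 25
Total = 38 + 25 = 63.
Check digit = (10 − (63 mod 10)) mod 10 = 7.

7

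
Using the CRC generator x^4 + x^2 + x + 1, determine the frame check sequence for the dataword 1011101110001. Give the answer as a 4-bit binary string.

Append 4 zeros: 10111011100010000. Divide by 10111 (XOR where the leading bit is 1):
  pos 0: 10111 XOR 10111 = 00000
  pos 6: 11100 XOR 10111 = 01011
  pos 7: 10110 XOR 10111 = 00001
  pos 11: 11000 XOR 10111 = 01111
  pos 12: 11110 XOR 10111 = 01001
Remainder (last 4 bits) = 1001. This is the CRC / FCS.

1001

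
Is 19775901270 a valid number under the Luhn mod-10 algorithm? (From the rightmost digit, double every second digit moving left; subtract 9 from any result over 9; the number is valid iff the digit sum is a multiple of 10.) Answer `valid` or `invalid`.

invalid

From the right, keep odd positions and double even positions (subtract 9 from any doubled value over 9):
  doubled (positions 2,4,...): 5 2 9 5 9 → sum 30
  kept (positions 1,3,...): 0 2 0 5 7 1 → sum 15
Total = 45.
45 mod 10 = 5, so the number is invalid.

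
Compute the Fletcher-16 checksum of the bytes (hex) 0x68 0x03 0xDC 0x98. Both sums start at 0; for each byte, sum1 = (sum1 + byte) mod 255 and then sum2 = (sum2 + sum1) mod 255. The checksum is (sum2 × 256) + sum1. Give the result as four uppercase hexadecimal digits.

Running sums (mod 255):
  after byte 0 (0x68): sum1=104, sum2=104
  after byte 1 (0x03): sum1=107, sum2=211
  after byte 2 (0xDC): sum1=72, sum2=28
  after byte 3 (0x98): sum1=224, sum2=252
Checksum = sum2·256 + sum1 = 252·256 + 224 = 64736 = 0xFCE0.

FCE0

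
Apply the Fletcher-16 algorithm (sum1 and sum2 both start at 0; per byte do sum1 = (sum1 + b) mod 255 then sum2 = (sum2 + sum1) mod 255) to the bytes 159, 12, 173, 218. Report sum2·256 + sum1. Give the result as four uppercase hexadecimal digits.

Running sums (mod 255):
  after byte 0 (159): sum1=159, sum2=159
  after byte 1 (12): sum1=171, sum2=75
  after byte 2 (173): sum1=89, sum2=164
  after byte 3 (218): sum1=52, sum2=216
Checksum = sum2·256 + sum1 = 216·256 + 52 = 55348 = 0xD834.

D834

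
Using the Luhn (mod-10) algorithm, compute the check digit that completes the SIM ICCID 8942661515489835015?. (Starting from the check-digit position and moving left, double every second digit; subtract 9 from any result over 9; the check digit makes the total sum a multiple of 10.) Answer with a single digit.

5

Partial digits right→left: 5 1 0 5 3 8 9 8 4 5 1 5 1 6 6 2 4 9 8
Double every second digit counting from the check-digit position (so the 1st, 3rd, 5th, ... of the partial from the right).
  doubled (with −9 where >9): 1 0 6 9 8 2 2 3 8 7 → sum 46
  kept as-is: 1 5 8 8 5 5 6 2 9 → sum 49
Total = 46 + 49 = 95.
Check digit = (10 − (95 mod 10)) mod 10 = 5.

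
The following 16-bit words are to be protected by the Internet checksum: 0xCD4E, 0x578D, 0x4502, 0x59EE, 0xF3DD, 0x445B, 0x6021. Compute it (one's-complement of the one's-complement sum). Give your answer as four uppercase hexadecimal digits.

A3D8

One's-complement addition (fold any carry out of bit 15 back into bit 0):
  0xCD4E + 0x578D = 0x124DB → wrap carry → 0x24DC
  0x24DC + 0x4502 = 0x069DE
  0x69DE + 0x59EE = 0x0C3CC
  0xC3CC + 0xF3DD = 0x1B7A9 → wrap carry → 0xB7AA
  0xB7AA + 0x445B = 0x0FC05
  0xFC05 + 0x6021 = 0x15C26 → wrap carry → 0x5C27
One's-complement sum = 0x5C27.
Checksum = ~0x5C27 & 0xFFFF = 0xA3D8.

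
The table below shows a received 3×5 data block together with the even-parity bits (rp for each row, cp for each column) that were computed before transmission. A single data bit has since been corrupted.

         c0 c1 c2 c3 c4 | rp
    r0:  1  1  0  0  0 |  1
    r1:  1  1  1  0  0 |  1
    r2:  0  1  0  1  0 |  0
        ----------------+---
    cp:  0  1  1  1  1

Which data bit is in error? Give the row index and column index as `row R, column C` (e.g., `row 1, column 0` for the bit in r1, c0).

Recompute each row's even parity and compare to rp:
  r0: data parity 0, sent rp 1 → mismatch
  r1: data parity 1, sent rp 1 → ok
  r2: data parity 0, sent rp 0 → ok
Recompute each column's even parity and compare to cp:
  c0: data parity 0, sent cp 0 → ok
  c1: data parity 1, sent cp 1 → ok
  c2: data parity 1, sent cp 1 → ok
  c3: data parity 1, sent cp 1 → ok
  c4: data parity 0, sent cp 1 → mismatch
Exactly one row (r0) and one column (c4) fail → the flipped bit is at their intersection.

row 0, column 4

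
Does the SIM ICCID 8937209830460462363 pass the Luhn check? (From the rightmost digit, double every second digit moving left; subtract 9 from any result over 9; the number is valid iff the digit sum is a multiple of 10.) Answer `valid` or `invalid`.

valid

From the right, keep odd positions and double even positions (subtract 9 from any doubled value over 9):
  doubled (positions 2,4,...): 3 4 8 3 0 7 0 5 9 → sum 39
  kept (positions 1,3,...): 3 3 6 0 4 3 9 2 3 8 → sum 41
Total = 80.
80 mod 10 = 0, so the number is valid.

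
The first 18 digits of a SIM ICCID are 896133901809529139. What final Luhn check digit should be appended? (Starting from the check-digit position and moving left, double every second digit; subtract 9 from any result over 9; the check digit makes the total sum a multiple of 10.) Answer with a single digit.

8

Partial digits right→left: 9 3 1 9 2 5 9 0 8 1 0 9 3 3 1 6 9 8
Double every second digit counting from the check-digit position (so the 1st, 3rd, 5th, ... of the partial from the right).
  doubled (with −9 where >9): 9 2 4 9 7 0 6 2 9 → sum 48
  kept as-is: 3 9 5 0 1 9 3 6 8 → sum 44
Total = 48 + 44 = 92.
Check digit = (10 − (92 mod 10)) mod 10 = 8.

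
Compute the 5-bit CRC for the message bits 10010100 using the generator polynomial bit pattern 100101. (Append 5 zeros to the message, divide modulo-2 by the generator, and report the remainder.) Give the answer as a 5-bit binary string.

Append 5 zeros: 1001010000000. Divide by 100101 (XOR where the leading bit is 1):
  pos 0: 100101 XOR 100101 = 000000
Remainder (last 5 bits) = 00000. This is the CRC / FCS.

00000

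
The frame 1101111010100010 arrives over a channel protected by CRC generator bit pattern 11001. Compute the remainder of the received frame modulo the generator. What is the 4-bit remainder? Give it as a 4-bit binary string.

0010

Modulo-2 division of 1101111010100010 by 11001:
  pos 0: 11011 XOR 11001 = 00010
  pos 3: 10110 XOR 11001 = 01111
  pos 4: 11111 XOR 11001 = 00110
  pos 6: 11001 XOR 11001 = 00000
Remainder = 0010 (nonzero — an error is detected).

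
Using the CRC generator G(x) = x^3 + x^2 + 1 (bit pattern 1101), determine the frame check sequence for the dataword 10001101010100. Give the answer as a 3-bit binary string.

110

Append 3 zeros: 10001101010100000. Divide by 1101 (XOR where the leading bit is 1):
  pos 0: 1000 XOR 1101 = 0101
  pos 1: 1011 XOR 1101 = 0110
  pos 2: 1101 XOR 1101 = 0000
  pos 7: 1010 XOR 1101 = 0111
  pos 8: 1111 XOR 1101 = 0010
  pos 10: 1000 XOR 1101 = 0101
  pos 11: 1010 XOR 1101 = 0111
  pos 12: 1110 XOR 1101 = 0011
Remainder (last 3 bits) = 110. This is the CRC / FCS.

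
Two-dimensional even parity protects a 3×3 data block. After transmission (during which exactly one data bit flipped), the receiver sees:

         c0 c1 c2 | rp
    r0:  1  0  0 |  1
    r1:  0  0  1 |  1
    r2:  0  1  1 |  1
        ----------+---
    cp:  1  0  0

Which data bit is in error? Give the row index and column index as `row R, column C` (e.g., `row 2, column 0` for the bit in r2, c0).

row 2, column 1

Recompute each row's even parity and compare to rp:
  r0: data parity 1, sent rp 1 → ok
  r1: data parity 1, sent rp 1 → ok
  r2: data parity 0, sent rp 1 → mismatch
Recompute each column's even parity and compare to cp:
  c0: data parity 1, sent cp 1 → ok
  c1: data parity 1, sent cp 0 → mismatch
  c2: data parity 0, sent cp 0 → ok
Exactly one row (r2) and one column (c1) fail → the flipped bit is at their intersection.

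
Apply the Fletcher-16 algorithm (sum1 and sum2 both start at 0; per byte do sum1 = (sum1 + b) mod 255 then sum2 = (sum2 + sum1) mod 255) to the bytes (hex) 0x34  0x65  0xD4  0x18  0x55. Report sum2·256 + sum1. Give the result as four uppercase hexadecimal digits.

9EDB

Running sums (mod 255):
  after byte 0 (0x34): sum1=52, sum2=52
  after byte 1 (0x65): sum1=153, sum2=205
  after byte 2 (0xD4): sum1=110, sum2=60
  after byte 3 (0x18): sum1=134, sum2=194
  after byte 4 (0x55): sum1=219, sum2=158
Checksum = sum2·256 + sum1 = 158·256 + 219 = 40667 = 0x9EDB.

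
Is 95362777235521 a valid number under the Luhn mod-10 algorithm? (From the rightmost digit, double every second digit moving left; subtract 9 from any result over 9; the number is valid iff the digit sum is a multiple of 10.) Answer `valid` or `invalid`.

From the right, keep odd positions and double even positions (subtract 9 from any doubled value over 9):
  doubled (positions 2,4,...): 4 1 4 5 4 6 9 → sum 33
  kept (positions 1,3,...): 1 5 3 7 7 6 5 → sum 34
Total = 67.
67 mod 10 = 7, so the number is invalid.

invalid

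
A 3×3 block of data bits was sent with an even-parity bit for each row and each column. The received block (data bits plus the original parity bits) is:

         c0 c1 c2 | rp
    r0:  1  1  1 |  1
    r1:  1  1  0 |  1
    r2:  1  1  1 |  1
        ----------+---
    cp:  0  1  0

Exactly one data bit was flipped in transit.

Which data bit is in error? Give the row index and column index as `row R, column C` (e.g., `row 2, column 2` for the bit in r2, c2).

row 1, column 0

Recompute each row's even parity and compare to rp:
  r0: data parity 1, sent rp 1 → ok
  r1: data parity 0, sent rp 1 → mismatch
  r2: data parity 1, sent rp 1 → ok
Recompute each column's even parity and compare to cp:
  c0: data parity 1, sent cp 0 → mismatch
  c1: data parity 1, sent cp 1 → ok
  c2: data parity 0, sent cp 0 → ok
Exactly one row (r1) and one column (c0) fail → the flipped bit is at their intersection.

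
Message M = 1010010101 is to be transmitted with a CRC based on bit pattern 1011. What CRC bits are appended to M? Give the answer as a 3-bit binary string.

Append 3 zeros: 1010010101000. Divide by 1011 (XOR where the leading bit is 1):
  pos 0: 1010 XOR 1011 = 0001
  pos 3: 1010 XOR 1011 = 0001
  pos 6: 1101 XOR 1011 = 0110
  pos 7: 1100 XOR 1011 = 0111
  pos 8: 1110 XOR 1011 = 0101
  pos 9: 1010 XOR 1011 = 0001
Remainder (last 3 bits) = 001. This is the CRC / FCS.

001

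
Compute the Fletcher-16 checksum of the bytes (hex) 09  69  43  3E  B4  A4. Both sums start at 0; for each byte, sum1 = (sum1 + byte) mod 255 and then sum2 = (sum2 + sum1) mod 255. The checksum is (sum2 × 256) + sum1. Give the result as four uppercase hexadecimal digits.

Running sums (mod 255):
  after byte 0 (09): sum1=9, sum2=9
  after byte 1 (69): sum1=114, sum2=123
  after byte 2 (43): sum1=181, sum2=49
  after byte 3 (3E): sum1=243, sum2=37
  after byte 4 (B4): sum1=168, sum2=205
  after byte 5 (A4): sum1=77, sum2=27
Checksum = sum2·256 + sum1 = 27·256 + 77 = 6989 = 0x1B4D.

1B4D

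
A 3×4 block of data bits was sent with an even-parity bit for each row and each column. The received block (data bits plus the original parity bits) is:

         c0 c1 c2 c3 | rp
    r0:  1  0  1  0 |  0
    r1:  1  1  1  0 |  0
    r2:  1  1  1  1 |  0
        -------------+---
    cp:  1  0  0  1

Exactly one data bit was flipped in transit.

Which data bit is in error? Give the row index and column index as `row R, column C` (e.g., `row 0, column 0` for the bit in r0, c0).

Recompute each row's even parity and compare to rp:
  r0: data parity 0, sent rp 0 → ok
  r1: data parity 1, sent rp 0 → mismatch
  r2: data parity 0, sent rp 0 → ok
Recompute each column's even parity and compare to cp:
  c0: data parity 1, sent cp 1 → ok
  c1: data parity 0, sent cp 0 → ok
  c2: data parity 1, sent cp 0 → mismatch
  c3: data parity 1, sent cp 1 → ok
Exactly one row (r1) and one column (c2) fail → the flipped bit is at their intersection.

row 1, column 2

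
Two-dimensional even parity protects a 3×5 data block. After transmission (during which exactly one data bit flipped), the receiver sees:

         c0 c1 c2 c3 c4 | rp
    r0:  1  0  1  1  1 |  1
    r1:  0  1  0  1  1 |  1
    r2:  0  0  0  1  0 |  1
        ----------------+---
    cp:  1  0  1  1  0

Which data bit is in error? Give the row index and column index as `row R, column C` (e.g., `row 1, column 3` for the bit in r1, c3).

row 0, column 1

Recompute each row's even parity and compare to rp:
  r0: data parity 0, sent rp 1 → mismatch
  r1: data parity 1, sent rp 1 → ok
  r2: data parity 1, sent rp 1 → ok
Recompute each column's even parity and compare to cp:
  c0: data parity 1, sent cp 1 → ok
  c1: data parity 1, sent cp 0 → mismatch
  c2: data parity 1, sent cp 1 → ok
  c3: data parity 1, sent cp 1 → ok
  c4: data parity 0, sent cp 0 → ok
Exactly one row (r0) and one column (c1) fail → the flipped bit is at their intersection.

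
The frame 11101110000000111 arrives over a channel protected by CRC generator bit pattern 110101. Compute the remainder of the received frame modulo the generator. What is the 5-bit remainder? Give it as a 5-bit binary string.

Modulo-2 division of 11101110000000111 by 110101:
  pos 0: 111011 XOR 110101 = 001110
  pos 2: 111010 XOR 110101 = 001111
  pos 4: 111100 XOR 110101 = 001001
  pos 6: 100100 XOR 110101 = 010001
  pos 7: 100010 XOR 110101 = 010111
  pos 8: 101110 XOR 110101 = 011011
  pos 9: 110111 XOR 110101 = 000010
Remainder = 01011 (nonzero — an error is detected).

01011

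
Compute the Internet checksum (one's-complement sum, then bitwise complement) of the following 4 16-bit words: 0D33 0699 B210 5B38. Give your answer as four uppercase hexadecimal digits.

One's-complement addition (fold any carry out of bit 15 back into bit 0):
  0x0D33 + 0x0699 = 0x013CC
  0x13CC + 0xB210 = 0x0C5DC
  0xC5DC + 0x5B38 = 0x12114 → wrap carry → 0x2115
One's-complement sum = 0x2115.
Checksum = ~0x2115 & 0xFFFF = 0xDEEA.

DEEA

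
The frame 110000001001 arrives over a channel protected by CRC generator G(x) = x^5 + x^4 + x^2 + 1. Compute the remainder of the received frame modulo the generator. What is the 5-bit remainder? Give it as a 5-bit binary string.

00000

Modulo-2 division of 110000001001 by 110101:
  pos 0: 110000 XOR 110101 = 000101
  pos 3: 101001 XOR 110101 = 011100
  pos 4: 111000 XOR 110101 = 001101
  pos 6: 110101 XOR 110101 = 000000
Remainder = 00000 (zero — the frame passes the CRC check).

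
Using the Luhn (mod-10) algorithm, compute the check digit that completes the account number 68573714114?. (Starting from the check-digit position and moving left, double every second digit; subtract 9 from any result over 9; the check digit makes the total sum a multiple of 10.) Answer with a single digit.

1

Partial digits right→left: 4 1 1 4 1 7 3 7 5 8 6
Double every second digit counting from the check-digit position (so the 1st, 3rd, 5th, ... of the partial from the right).
  doubled (with −9 where >9): 8 2 2 6 1 3 → sum 22
  kept as-is: 1 4 7 7 8 → sum 27
Total = 22 + 27 = 49.
Check digit = (10 − (49 mod 10)) mod 10 = 1.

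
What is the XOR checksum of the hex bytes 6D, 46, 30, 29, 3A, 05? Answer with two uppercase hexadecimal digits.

XOR the bytes together:
  start with 0x6D
  0x6D ⊕ 0x46 = 0x2B
  0x2B ⊕ 0x30 = 0x1B
  0x1B ⊕ 0x29 = 0x32
  0x32 ⊕ 0x3A = 0x08
  0x08 ⊕ 0x05 = 0x0D

0D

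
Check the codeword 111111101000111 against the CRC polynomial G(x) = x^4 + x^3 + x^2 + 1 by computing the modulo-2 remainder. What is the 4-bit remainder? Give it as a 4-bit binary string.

0010

Modulo-2 division of 111111101000111 by 11101:
  pos 0: 11111 XOR 11101 = 00010
  pos 3: 10110 XOR 11101 = 01011
  pos 4: 10111 XOR 11101 = 01010
  pos 5: 10100 XOR 11101 = 01001
  pos 6: 10010 XOR 11101 = 01111
  pos 7: 11110 XOR 11101 = 00011
  pos 10: 11111 XOR 11101 = 00010
Remainder = 0010 (nonzero — an error is detected).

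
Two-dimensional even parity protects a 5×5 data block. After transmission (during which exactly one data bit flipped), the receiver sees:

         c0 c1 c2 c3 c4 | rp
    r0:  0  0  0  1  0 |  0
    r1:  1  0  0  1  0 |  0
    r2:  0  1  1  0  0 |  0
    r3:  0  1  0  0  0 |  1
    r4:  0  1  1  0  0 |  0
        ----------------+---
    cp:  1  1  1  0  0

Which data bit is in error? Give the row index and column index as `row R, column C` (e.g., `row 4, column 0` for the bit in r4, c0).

Recompute each row's even parity and compare to rp:
  r0: data parity 1, sent rp 0 → mismatch
  r1: data parity 0, sent rp 0 → ok
  r2: data parity 0, sent rp 0 → ok
  r3: data parity 1, sent rp 1 → ok
  r4: data parity 0, sent rp 0 → ok
Recompute each column's even parity and compare to cp:
  c0: data parity 1, sent cp 1 → ok
  c1: data parity 1, sent cp 1 → ok
  c2: data parity 0, sent cp 1 → mismatch
  c3: data parity 0, sent cp 0 → ok
  c4: data parity 0, sent cp 0 → ok
Exactly one row (r0) and one column (c2) fail → the flipped bit is at their intersection.

row 0, column 2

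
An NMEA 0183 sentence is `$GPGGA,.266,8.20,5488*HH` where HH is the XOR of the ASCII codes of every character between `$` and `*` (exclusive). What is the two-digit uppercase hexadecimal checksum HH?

73

XOR the ASCII codes of the payload characters:
  'G' = 0x47 → acc = 0x47
  'P' = 0x50 → acc = 0x17
  'G' = 0x47 → acc = 0x50
  'G' = 0x47 → acc = 0x17
  'A' = 0x41 → acc = 0x56
  ',' = 0x2C → acc = 0x7A
  '.' = 0x2E → acc = 0x54
  '2' = 0x32 → acc = 0x66
  '6' = 0x36 → acc = 0x50
  '6' = 0x36 → acc = 0x66
  ',' = 0x2C → acc = 0x4A
  '8' = 0x38 → acc = 0x72
  '.' = 0x2E → acc = 0x5C
  '2' = 0x32 → acc = 0x6E
  '0' = 0x30 → acc = 0x5E
  ',' = 0x2C → acc = 0x72
  '5' = 0x35 → acc = 0x47
  '4' = 0x34 → acc = 0x73
  '8' = 0x38 → acc = 0x4B
  '8' = 0x38 → acc = 0x73
Checksum = 0x73.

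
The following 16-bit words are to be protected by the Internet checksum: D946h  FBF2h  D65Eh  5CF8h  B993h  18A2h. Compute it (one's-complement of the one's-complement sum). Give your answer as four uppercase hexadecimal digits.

One's-complement addition (fold any carry out of bit 15 back into bit 0):
  0xD946 + 0xFBF2 = 0x1D538 → wrap carry → 0xD539
  0xD539 + 0xD65E = 0x1AB97 → wrap carry → 0xAB98
  0xAB98 + 0x5CF8 = 0x10890 → wrap carry → 0x0891
  0x0891 + 0xB993 = 0x0C224
  0xC224 + 0x18A2 = 0x0DAC6
One's-complement sum = 0xDAC6.
Checksum = ~0xDAC6 & 0xFFFF = 0x2539.

2539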